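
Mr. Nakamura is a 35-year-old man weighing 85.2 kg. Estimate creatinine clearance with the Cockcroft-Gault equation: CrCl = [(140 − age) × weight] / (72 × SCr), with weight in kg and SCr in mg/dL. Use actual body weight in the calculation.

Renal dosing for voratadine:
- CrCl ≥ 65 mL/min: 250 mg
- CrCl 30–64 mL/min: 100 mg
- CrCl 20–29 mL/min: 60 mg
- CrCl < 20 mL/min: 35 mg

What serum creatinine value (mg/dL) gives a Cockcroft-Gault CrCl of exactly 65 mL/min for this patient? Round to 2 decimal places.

1.91 mg/dL

Standard dose requires CrCl ≥ 65 mL/min.
Set (140 − 35) × 85.2 / (72 × SCr) = 65
SCr = (140 − 35) × 85.2 / (72 × 65) = 1.912 mg/dL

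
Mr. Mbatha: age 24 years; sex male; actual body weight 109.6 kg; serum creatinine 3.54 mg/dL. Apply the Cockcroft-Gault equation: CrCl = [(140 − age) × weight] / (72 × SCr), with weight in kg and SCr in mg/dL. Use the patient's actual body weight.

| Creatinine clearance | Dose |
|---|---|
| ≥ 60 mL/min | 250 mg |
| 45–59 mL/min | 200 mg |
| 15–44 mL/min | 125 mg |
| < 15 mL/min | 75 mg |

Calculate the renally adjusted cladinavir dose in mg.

200 mg

CrCl = (140 − 24) × 109.6 / (72 × 3.54) = 12713.6 / 254.88 ≈ 49.9 mL/min
CrCl ≈ 50 mL/min → bracket 45–59 mL/min.
Dose for this bracket: 200 mg.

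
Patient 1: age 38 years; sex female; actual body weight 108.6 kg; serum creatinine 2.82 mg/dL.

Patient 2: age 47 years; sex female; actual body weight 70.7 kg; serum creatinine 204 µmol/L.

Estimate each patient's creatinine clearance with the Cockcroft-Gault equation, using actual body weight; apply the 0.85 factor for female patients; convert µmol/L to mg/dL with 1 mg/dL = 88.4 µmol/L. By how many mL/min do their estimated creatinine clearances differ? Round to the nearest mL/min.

Patient 1: CrCl = (140 − 38) × 108.6 / (72 × 2.82) × 0.85 = 11077.2 / 203.04 × 0.85 ≈ 46.4 mL/min
Patient 2: SCr = 204 / 88.4 = 2.308 mg/dL
Patient 2: CrCl = (140 − 47) × 70.7 / (72 × 2.308) × 0.85 = 6575.1 / 166.18 × 0.85 ≈ 33.6 mL/min
|46.4 − 33.6| = 12.8 mL/min

13 mL/min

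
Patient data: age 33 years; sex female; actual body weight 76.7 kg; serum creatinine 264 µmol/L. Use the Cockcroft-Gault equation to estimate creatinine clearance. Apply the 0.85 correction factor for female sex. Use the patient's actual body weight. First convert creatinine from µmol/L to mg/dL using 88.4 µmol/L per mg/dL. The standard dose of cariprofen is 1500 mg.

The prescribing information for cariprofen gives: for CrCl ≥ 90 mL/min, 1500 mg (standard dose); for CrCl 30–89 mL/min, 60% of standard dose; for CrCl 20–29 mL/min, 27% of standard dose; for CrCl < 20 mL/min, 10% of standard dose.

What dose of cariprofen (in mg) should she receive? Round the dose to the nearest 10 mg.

900 mg

SCr = 264 / 88.4 = 2.986 mg/dL
CrCl = (140 − 33) × 76.7 / (72 × 2.986) × 0.85 = 8206.9 / 214.99 × 0.85 ≈ 32.4 mL/min
CrCl ≈ 32 mL/min → bracket 30–89 mL/min.
60% of 1500 mg = 900 mg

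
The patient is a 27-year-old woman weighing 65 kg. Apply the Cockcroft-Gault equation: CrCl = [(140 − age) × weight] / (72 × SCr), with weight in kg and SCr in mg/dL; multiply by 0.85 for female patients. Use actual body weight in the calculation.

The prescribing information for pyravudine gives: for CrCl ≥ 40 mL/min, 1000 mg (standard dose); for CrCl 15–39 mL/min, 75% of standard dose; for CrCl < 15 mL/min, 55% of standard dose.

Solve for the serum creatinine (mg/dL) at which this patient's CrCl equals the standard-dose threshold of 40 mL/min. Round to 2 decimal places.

Standard dose requires CrCl ≥ 40 mL/min.
Set (140 − 27) × 65 × 0.85 / (72 × SCr) = 40
SCr = (140 − 27) × 65 × 0.85 / (72 × 40) = 2.168 mg/dL

2.17 mg/dL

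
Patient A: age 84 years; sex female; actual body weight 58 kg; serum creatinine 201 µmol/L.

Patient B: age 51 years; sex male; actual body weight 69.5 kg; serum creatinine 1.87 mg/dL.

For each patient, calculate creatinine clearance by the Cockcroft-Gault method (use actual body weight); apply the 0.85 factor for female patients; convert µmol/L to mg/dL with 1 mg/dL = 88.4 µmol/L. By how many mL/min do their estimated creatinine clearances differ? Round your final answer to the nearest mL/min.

Patient A: SCr = 201 / 88.4 = 2.274 mg/dL
Patient A: CrCl = (140 − 84) × 58 / (72 × 2.274) × 0.85 = 3248.0 / 163.73 × 0.85 ≈ 16.9 mL/min
Patient B: CrCl = (140 − 51) × 69.5 / (72 × 1.87) = 6185.5 / 134.64 ≈ 45.9 mL/min
|16.9 − 45.9| = 29.0 mL/min

29 mL/min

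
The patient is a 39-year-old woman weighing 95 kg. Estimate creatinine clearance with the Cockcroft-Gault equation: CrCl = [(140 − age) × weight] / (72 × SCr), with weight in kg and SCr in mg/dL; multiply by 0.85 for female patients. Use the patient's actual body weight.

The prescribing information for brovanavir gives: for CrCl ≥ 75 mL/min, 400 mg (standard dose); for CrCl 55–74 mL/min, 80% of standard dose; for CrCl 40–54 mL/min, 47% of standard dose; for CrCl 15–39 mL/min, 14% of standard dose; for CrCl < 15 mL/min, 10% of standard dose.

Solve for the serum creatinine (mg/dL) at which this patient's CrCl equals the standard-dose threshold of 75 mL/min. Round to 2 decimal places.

1.51 mg/dL

Standard dose requires CrCl ≥ 75 mL/min.
Set (140 − 39) × 95 × 0.85 / (72 × SCr) = 75
SCr = (140 − 39) × 95 × 0.85 / (72 × 75) = 1.510 mg/dL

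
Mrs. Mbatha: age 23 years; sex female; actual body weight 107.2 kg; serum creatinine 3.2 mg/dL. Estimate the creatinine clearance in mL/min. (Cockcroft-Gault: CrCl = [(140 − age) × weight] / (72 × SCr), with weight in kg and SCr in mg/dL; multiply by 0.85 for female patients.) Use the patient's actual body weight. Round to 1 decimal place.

CrCl = (140 − 23) × 107.2 / (72 × 3.2) × 0.85 = 12542.4 / 230.40 × 0.85 ≈ 46.3 mL/min

46.3 mL/min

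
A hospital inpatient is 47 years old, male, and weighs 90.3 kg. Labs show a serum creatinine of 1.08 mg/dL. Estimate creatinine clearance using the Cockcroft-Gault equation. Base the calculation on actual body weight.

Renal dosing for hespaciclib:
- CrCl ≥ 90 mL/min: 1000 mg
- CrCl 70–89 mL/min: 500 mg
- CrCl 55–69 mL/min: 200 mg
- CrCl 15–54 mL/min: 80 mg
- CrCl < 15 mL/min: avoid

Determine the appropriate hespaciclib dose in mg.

1000 mg

CrCl = (140 − 47) × 90.3 / (72 × 1.08) = 8397.9 / 77.76 ≈ 108.0 mL/min
CrCl ≈ 108 mL/min → bracket ≥ 90 mL/min.
Dose for this bracket: 1000 mg.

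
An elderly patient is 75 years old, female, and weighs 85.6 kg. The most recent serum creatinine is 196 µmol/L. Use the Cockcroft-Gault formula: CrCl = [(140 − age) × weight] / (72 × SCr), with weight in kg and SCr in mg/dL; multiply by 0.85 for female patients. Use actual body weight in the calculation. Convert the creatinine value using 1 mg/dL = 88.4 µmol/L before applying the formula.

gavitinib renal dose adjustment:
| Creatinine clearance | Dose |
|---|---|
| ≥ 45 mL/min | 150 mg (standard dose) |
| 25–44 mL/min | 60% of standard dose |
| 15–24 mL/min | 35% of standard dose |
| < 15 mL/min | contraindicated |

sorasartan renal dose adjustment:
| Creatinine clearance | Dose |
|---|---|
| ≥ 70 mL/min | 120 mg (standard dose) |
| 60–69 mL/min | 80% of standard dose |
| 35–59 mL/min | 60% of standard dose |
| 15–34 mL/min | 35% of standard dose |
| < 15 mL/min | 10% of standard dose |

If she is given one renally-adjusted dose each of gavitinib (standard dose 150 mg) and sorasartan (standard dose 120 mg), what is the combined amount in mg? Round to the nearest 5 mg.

130 mg

SCr = 196 / 88.4 = 2.217 mg/dL
CrCl = (140 − 75) × 85.6 / (72 × 2.217) × 0.85 = 5564.0 / 159.62 × 0.85 ≈ 29.6 mL/min
CrCl ≈ 30 mL/min.
gavitinib: 25–44 mL/min → 60% of 150 mg = 90 mg.
sorasartan: 15–34 mL/min → 35% of 120 mg = 42 mg.
Total = 90 + 42 = 132 mg.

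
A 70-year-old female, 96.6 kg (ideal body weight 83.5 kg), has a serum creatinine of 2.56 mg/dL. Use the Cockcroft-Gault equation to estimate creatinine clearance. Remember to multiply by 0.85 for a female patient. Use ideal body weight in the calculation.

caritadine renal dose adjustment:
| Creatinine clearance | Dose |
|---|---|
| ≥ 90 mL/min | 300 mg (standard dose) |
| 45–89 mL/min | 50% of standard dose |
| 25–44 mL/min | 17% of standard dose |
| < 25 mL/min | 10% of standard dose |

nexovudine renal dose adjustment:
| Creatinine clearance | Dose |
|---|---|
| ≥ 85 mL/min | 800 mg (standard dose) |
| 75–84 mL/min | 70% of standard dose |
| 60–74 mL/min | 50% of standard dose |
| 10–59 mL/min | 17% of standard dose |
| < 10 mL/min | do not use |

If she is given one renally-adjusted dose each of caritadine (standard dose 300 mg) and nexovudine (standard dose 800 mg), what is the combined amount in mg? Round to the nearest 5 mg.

185 mg

CrCl = (140 − 70) × 83.5 / (72 × 2.56) × 0.85 = 5845.0 / 184.32 × 0.85 ≈ 27.0 mL/min
CrCl ≈ 27 mL/min.
caritadine: 25–44 mL/min → 17% of 300 mg = 51 mg.
nexovudine: 10–59 mL/min → 17% of 800 mg = 136 mg.
Total = 51 + 136 = 187 mg.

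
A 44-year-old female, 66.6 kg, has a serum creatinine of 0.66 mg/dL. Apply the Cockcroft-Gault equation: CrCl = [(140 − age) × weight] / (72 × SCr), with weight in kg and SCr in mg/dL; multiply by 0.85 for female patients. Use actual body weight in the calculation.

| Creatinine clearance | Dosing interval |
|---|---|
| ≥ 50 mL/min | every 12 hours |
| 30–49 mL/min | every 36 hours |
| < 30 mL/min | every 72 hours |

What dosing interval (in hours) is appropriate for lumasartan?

every 12 hours

CrCl = (140 − 44) × 66.6 / (72 × 0.66) × 0.85 = 6393.6 / 47.52 × 0.85 ≈ 114.4 mL/min
CrCl ≈ 114 mL/min → bracket ≥ 50 mL/min → every 12 hours.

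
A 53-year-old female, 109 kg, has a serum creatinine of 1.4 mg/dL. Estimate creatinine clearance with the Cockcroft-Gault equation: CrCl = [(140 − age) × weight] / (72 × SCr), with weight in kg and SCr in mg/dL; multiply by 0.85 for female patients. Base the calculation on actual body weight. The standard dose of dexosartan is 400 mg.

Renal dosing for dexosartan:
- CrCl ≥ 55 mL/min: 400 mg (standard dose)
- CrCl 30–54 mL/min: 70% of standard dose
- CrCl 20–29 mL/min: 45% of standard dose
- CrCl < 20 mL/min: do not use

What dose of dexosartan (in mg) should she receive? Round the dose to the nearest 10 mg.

400 mg

CrCl = (140 − 53) × 109 / (72 × 1.4) × 0.85 = 9483.0 / 100.80 × 0.85 ≈ 80.0 mL/min
CrCl ≈ 80 mL/min → bracket ≥ 55 mL/min.
100% of 400 mg = 400 mg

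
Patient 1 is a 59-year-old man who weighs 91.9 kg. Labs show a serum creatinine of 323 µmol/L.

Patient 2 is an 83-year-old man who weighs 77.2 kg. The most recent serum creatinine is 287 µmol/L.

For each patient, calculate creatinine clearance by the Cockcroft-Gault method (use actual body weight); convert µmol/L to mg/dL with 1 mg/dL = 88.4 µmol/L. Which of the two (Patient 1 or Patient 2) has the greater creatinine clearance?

Patient 1

Patient 1: SCr = 323 / 88.4 = 3.654 mg/dL
Patient 1: CrCl = (140 − 59) × 91.9 / (72 × 3.654) = 7443.9 / 263.09 ≈ 28.3 mL/min
Patient 2: SCr = 287 / 88.4 = 3.247 mg/dL
Patient 2: CrCl = (140 − 83) × 77.2 / (72 × 3.247) = 4400.4 / 233.78 ≈ 18.8 mL/min
28.3 vs 18.8 mL/min → Patient 1 is higher.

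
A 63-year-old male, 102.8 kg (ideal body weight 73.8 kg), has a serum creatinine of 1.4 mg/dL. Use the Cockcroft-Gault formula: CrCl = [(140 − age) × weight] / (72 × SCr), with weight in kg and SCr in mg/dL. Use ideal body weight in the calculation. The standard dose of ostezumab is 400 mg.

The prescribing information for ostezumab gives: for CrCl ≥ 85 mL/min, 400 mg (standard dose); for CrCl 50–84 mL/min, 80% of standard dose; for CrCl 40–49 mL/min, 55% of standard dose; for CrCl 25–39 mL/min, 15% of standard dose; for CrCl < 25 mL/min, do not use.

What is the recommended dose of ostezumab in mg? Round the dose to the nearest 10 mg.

320 mg

CrCl = (140 − 63) × 73.8 / (72 × 1.4) = 5682.6 / 100.80 ≈ 56.4 mL/min
CrCl ≈ 56 mL/min → bracket 50–84 mL/min.
80% of 400 mg = 320 mg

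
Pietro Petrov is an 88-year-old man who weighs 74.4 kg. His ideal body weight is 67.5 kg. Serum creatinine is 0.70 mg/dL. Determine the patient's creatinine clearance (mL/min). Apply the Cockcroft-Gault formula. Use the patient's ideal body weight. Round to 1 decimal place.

69.6 mL/min

CrCl = (140 − 88) × 67.5 / (72 × 0.7) = 3510.0 / 50.40 ≈ 69.6 mL/min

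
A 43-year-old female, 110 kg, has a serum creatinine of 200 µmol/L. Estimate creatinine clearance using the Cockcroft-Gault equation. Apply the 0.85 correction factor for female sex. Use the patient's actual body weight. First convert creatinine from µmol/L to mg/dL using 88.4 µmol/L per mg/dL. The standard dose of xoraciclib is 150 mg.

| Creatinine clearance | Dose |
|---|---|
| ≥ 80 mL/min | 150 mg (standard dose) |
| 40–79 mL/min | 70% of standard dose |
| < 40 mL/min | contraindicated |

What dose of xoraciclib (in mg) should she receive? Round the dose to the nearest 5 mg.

105 mg

SCr = 200 / 88.4 = 2.262 mg/dL
CrCl = (140 − 43) × 110 / (72 × 2.262) × 0.85 = 10670.0 / 162.86 × 0.85 ≈ 55.7 mL/min
CrCl ≈ 56 mL/min → bracket 40–79 mL/min.
70% of 150 mg = 105 mg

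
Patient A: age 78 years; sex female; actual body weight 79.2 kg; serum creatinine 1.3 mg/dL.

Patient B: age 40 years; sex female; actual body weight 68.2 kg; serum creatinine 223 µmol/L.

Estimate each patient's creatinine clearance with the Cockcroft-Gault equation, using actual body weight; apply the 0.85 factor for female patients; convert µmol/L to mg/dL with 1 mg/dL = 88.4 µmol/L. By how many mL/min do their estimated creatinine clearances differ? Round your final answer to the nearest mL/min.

Patient A: CrCl = (140 − 78) × 79.2 / (72 × 1.3) × 0.85 = 4910.4 / 93.60 × 0.85 ≈ 44.6 mL/min
Patient B: SCr = 223 / 88.4 = 2.523 mg/dL
Patient B: CrCl = (140 − 40) × 68.2 / (72 × 2.523) × 0.85 = 6820.0 / 181.66 × 0.85 ≈ 31.9 mL/min
|44.6 − 31.9| = 12.7 mL/min

13 mL/min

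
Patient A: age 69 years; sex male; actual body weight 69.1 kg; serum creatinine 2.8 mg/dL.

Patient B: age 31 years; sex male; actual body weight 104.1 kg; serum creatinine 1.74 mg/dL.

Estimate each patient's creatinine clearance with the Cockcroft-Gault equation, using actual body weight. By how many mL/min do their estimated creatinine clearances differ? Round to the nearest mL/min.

66 mL/min

Patient A: CrCl = (140 − 69) × 69.1 / (72 × 2.8) = 4906.1 / 201.60 ≈ 24.3 mL/min
Patient B: CrCl = (140 − 31) × 104.1 / (72 × 1.74) = 11346.9 / 125.28 ≈ 90.6 mL/min
|24.3 − 90.6| = 66.3 mL/min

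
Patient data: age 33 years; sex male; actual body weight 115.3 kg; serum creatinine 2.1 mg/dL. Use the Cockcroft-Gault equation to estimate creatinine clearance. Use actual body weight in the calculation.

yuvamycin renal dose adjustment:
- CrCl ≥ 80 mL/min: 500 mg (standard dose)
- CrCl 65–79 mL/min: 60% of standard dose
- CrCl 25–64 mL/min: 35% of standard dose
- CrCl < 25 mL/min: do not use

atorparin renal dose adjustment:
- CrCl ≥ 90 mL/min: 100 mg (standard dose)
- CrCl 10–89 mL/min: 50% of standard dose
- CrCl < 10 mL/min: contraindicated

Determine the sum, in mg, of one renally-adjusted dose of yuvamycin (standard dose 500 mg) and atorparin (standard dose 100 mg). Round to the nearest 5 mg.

550 mg

CrCl = (140 − 33) × 115.3 / (72 × 2.1) = 12337.1 / 151.20 ≈ 81.6 mL/min
CrCl ≈ 82 mL/min.
yuvamycin: ≥ 80 mL/min → 100% of 500 mg = 500 mg.
atorparin: 10–89 mL/min → 50% of 100 mg = 50 mg.
Total = 500 + 50 = 550 mg.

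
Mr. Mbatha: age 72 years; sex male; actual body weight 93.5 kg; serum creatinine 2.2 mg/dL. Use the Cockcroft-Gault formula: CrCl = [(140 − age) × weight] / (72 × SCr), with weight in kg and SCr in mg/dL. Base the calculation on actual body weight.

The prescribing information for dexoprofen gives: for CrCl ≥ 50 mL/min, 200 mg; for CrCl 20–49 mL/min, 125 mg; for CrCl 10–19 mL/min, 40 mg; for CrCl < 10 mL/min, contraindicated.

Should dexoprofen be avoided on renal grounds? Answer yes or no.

CrCl = (140 − 72) × 93.5 / (72 × 2.2) = 6358.0 / 158.40 ≈ 40.1 mL/min
CrCl ≈ 40 mL/min, which is ≥ 10 mL/min.

no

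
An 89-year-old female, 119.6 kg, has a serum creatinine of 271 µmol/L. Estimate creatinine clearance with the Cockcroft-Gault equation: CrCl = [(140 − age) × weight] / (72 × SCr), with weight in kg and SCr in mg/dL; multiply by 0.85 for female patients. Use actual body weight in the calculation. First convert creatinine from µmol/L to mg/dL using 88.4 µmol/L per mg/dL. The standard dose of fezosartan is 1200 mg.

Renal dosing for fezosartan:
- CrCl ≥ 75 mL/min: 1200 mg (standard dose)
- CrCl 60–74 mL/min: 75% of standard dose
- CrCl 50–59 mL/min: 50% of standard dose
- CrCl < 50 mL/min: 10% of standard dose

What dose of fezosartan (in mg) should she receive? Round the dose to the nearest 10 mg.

120 mg

SCr = 271 / 88.4 = 3.066 mg/dL
CrCl = (140 − 89) × 119.6 / (72 × 3.066) × 0.85 = 6099.6 / 220.75 × 0.85 ≈ 23.5 mL/min
CrCl ≈ 23 mL/min → bracket < 50 mL/min.
10% of 1200 mg = 120 mg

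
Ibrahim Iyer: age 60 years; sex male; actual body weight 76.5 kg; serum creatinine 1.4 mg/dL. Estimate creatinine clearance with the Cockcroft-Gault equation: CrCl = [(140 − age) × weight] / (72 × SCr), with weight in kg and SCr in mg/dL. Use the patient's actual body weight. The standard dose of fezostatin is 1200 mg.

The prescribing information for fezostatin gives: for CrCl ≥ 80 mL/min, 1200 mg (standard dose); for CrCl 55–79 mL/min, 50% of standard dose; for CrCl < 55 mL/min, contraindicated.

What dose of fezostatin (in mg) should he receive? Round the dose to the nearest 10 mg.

CrCl = (140 − 60) × 76.5 / (72 × 1.4) = 6120.0 / 100.80 ≈ 60.7 mL/min
CrCl ≈ 61 mL/min → bracket 55–79 mL/min.
50% of 1200 mg = 600 mg

600 mg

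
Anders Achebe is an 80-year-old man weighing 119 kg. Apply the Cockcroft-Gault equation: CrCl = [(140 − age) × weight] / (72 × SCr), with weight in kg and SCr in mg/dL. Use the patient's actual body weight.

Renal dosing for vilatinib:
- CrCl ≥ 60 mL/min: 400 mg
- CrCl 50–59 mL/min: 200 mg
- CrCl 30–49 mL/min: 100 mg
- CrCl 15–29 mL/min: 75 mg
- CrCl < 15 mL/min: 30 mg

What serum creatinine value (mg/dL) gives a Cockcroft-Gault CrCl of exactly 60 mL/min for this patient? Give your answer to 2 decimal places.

Standard dose requires CrCl ≥ 60 mL/min.
Set (140 − 80) × 119 / (72 × SCr) = 60
SCr = (140 − 80) × 119 / (72 × 60) = 1.653 mg/dL

1.65 mg/dL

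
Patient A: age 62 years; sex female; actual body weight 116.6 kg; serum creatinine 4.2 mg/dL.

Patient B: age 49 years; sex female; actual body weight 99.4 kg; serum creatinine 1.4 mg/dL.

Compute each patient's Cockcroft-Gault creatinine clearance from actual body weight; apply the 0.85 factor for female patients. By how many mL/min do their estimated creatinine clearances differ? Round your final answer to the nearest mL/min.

Patient A: CrCl = (140 − 62) × 116.6 / (72 × 4.2) × 0.85 = 9094.8 / 302.40 × 0.85 ≈ 25.6 mL/min
Patient B: CrCl = (140 − 49) × 99.4 / (72 × 1.4) × 0.85 = 9045.4 / 100.80 × 0.85 ≈ 76.3 mL/min
|25.6 − 76.3| = 50.7 mL/min

51 mL/min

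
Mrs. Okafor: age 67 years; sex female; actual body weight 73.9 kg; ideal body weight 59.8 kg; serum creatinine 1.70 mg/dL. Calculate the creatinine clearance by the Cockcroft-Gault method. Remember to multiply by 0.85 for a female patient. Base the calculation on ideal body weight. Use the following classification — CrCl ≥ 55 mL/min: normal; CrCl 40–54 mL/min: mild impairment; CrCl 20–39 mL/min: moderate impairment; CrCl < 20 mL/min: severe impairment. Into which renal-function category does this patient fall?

CrCl = (140 − 67) × 59.8 / (72 × 1.7) × 0.85 = 4365.4 / 122.40 × 0.85 ≈ 30.3 mL/min
30 mL/min falls in the 'moderate impairment' range.

moderate impairment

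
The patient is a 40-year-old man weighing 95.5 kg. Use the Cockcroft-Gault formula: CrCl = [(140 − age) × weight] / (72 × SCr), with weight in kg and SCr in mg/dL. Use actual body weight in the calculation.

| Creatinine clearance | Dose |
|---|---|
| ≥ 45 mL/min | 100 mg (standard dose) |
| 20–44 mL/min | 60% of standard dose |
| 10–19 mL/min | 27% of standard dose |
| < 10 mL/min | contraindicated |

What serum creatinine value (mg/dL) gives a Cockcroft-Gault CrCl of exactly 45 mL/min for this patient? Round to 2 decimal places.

Standard dose requires CrCl ≥ 45 mL/min.
Set (140 − 40) × 95.5 / (72 × SCr) = 45
SCr = (140 − 40) × 95.5 / (72 × 45) = 2.948 mg/dL

2.95 mg/dL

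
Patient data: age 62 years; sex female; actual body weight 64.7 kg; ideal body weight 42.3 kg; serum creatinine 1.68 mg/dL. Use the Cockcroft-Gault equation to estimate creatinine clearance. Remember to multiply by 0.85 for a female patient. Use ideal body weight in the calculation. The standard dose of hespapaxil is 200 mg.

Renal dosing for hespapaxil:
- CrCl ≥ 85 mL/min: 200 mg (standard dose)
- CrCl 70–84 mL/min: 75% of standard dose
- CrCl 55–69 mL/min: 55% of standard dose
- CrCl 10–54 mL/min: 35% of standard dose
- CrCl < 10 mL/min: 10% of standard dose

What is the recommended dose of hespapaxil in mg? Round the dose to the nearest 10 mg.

70 mg

CrCl = (140 − 62) × 42.3 / (72 × 1.68) × 0.85 = 3299.4 / 120.96 × 0.85 ≈ 23.2 mL/min
CrCl ≈ 23 mL/min → bracket 10–54 mL/min.
35% of 200 mg = 70 mg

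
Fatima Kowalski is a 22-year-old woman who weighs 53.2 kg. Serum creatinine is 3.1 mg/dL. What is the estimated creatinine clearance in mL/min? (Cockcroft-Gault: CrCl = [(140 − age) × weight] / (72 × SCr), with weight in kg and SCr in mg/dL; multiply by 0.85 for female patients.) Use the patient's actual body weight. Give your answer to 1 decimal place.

CrCl = (140 − 22) × 53.2 / (72 × 3.1) × 0.85 = 6277.6 / 223.20 × 0.85 ≈ 23.9 mL/min

23.9 mL/min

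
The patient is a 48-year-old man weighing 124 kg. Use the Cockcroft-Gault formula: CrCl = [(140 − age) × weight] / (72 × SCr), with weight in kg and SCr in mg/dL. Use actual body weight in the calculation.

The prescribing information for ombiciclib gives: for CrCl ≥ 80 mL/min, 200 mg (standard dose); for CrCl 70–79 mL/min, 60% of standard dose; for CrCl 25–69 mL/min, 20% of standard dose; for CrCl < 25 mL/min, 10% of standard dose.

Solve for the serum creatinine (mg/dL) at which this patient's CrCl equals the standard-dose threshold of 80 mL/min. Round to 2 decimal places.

1.98 mg/dL

Standard dose requires CrCl ≥ 80 mL/min.
Set (140 − 48) × 124 / (72 × SCr) = 80
SCr = (140 − 48) × 124 / (72 × 80) = 1.981 mg/dL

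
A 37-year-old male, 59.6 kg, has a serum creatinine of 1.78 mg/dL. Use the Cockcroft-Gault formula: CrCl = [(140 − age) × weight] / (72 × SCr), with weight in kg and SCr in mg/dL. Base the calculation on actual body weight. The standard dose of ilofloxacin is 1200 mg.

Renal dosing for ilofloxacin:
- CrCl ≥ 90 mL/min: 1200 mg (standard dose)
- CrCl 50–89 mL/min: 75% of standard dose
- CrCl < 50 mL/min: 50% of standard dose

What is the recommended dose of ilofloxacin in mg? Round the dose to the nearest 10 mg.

600 mg

CrCl = (140 − 37) × 59.6 / (72 × 1.78) = 6138.8 / 128.16 ≈ 47.9 mL/min
CrCl ≈ 48 mL/min → bracket < 50 mL/min.
50% of 1200 mg = 600 mg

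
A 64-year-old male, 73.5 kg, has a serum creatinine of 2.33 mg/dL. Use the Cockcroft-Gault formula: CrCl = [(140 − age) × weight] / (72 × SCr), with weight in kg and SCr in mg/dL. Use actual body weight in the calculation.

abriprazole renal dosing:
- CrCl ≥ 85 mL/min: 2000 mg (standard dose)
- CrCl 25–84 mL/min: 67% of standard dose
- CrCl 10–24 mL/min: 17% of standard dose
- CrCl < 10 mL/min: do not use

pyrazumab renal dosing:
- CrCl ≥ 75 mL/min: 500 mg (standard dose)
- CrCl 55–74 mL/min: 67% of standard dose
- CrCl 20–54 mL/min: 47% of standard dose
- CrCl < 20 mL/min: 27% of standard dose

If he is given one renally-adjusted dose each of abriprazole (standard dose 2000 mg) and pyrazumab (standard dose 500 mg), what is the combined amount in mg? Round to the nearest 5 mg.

CrCl = (140 − 64) × 73.5 / (72 × 2.33) = 5586.0 / 167.76 ≈ 33.3 mL/min
CrCl ≈ 33 mL/min.
abriprazole: 25–84 mL/min → 67% of 2000 mg = 1340 mg.
pyrazumab: 20–54 mL/min → 47% of 500 mg = 235 mg.
Total = 1340 + 235 = 1575 mg.

1575 mg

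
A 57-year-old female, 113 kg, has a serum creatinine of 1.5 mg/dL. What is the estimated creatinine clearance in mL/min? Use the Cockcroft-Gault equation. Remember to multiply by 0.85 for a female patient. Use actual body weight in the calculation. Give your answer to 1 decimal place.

CrCl = (140 − 57) × 113 / (72 × 1.5) × 0.85 = 9379.0 / 108.00 × 0.85 ≈ 73.8 mL/min

73.8 mL/min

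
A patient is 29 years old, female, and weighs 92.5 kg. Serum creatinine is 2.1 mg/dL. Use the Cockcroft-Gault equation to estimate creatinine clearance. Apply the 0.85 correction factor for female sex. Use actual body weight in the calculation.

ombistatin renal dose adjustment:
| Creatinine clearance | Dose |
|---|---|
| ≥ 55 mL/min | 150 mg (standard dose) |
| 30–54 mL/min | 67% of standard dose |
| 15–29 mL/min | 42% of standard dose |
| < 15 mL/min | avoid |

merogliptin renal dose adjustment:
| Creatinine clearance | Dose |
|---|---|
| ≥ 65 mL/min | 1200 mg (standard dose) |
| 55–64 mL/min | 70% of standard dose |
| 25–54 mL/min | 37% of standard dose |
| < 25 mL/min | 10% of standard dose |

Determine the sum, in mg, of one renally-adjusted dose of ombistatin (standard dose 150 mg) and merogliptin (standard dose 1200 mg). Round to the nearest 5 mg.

990 mg

CrCl = (140 − 29) × 92.5 / (72 × 2.1) × 0.85 = 10267.5 / 151.20 × 0.85 ≈ 57.7 mL/min
CrCl ≈ 58 mL/min.
ombistatin: ≥ 55 mL/min → 100% of 150 mg = 150 mg.
merogliptin: 55–64 mL/min → 70% of 1200 mg = 840 mg.
Total = 150 + 840 = 990 mg.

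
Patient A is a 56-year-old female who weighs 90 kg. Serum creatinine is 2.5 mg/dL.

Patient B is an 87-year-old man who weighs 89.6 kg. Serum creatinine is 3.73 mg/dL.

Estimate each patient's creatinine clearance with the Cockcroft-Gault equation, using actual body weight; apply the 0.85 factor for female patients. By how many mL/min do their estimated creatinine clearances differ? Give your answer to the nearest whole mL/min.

18 mL/min

Patient A: CrCl = (140 − 56) × 90 / (72 × 2.5) × 0.85 = 7560.0 / 180.00 × 0.85 ≈ 35.7 mL/min
Patient B: CrCl = (140 − 87) × 89.6 / (72 × 3.73) = 4748.8 / 268.56 ≈ 17.7 mL/min
|35.7 − 17.7| = 18.0 mL/min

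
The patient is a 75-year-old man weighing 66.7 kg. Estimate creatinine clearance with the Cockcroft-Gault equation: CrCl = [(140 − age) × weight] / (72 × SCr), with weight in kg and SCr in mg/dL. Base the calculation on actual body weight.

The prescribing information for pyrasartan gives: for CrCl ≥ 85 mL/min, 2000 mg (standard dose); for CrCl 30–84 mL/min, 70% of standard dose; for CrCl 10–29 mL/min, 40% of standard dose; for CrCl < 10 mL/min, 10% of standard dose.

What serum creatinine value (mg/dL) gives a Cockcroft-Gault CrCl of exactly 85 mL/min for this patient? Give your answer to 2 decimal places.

Standard dose requires CrCl ≥ 85 mL/min.
Set (140 − 75) × 66.7 / (72 × SCr) = 85
SCr = (140 − 75) × 66.7 / (72 × 85) = 0.708 mg/dL

0.71 mg/dL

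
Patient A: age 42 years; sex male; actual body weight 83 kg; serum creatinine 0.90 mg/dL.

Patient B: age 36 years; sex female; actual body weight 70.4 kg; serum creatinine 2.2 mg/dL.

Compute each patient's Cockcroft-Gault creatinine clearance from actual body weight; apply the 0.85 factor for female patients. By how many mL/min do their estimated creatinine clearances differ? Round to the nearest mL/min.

86 mL/min

Patient A: CrCl = (140 − 42) × 83 / (72 × 0.9) = 8134.0 / 64.80 ≈ 125.5 mL/min
Patient B: CrCl = (140 − 36) × 70.4 / (72 × 2.2) × 0.85 = 7321.6 / 158.40 × 0.85 ≈ 39.3 mL/min
|125.5 − 39.3| = 86.2 mL/min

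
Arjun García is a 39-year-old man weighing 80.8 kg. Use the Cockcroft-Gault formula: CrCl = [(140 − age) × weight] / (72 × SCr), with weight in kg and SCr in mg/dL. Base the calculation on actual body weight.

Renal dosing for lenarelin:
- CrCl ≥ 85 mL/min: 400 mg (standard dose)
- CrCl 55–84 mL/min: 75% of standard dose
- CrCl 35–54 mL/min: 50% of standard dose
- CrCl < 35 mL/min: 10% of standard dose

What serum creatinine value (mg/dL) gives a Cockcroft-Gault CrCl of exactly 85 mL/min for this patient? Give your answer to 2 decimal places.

1.33 mg/dL

Standard dose requires CrCl ≥ 85 mL/min.
Set (140 − 39) × 80.8 / (72 × SCr) = 85
SCr = (140 − 39) × 80.8 / (72 × 85) = 1.333 mg/dL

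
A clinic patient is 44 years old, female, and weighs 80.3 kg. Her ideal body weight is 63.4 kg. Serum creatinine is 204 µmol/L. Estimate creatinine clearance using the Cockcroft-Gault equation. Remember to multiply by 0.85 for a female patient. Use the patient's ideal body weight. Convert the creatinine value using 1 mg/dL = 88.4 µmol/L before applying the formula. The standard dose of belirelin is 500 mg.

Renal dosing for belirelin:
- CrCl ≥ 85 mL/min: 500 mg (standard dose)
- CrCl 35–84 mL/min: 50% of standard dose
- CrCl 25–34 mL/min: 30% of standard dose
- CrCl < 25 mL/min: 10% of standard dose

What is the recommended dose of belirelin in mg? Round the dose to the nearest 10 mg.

150 mg

SCr = 204 / 88.4 = 2.308 mg/dL
CrCl = (140 − 44) × 63.4 / (72 × 2.308) × 0.85 = 6086.4 / 166.18 × 0.85 ≈ 31.1 mL/min
CrCl ≈ 31 mL/min → bracket 25–34 mL/min.
30% of 500 mg = 150 mg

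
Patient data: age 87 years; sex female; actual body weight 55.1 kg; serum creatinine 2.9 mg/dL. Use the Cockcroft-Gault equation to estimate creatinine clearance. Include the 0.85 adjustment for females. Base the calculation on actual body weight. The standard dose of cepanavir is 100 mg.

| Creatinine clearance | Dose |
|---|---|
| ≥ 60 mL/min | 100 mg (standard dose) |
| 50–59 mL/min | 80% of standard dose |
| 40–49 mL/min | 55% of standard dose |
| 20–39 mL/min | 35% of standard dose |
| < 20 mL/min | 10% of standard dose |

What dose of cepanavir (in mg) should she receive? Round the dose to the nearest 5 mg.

CrCl = (140 − 87) × 55.1 / (72 × 2.9) × 0.85 = 2920.3 / 208.80 × 0.85 ≈ 11.9 mL/min
CrCl ≈ 12 mL/min → bracket < 20 mL/min.
10% of 100 mg = 10 mg

10 mg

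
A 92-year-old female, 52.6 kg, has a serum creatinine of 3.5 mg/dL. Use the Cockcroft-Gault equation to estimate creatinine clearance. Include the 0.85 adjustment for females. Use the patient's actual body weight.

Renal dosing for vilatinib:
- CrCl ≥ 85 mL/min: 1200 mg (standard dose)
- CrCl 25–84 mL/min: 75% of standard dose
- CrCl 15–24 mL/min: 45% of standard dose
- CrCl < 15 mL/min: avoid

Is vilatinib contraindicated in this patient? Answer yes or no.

yes

CrCl = (140 − 92) × 52.6 / (72 × 3.5) × 0.85 = 2524.8 / 252.00 × 0.85 ≈ 8.5 mL/min
CrCl ≈ 9 mL/min, which is < 15 mL/min.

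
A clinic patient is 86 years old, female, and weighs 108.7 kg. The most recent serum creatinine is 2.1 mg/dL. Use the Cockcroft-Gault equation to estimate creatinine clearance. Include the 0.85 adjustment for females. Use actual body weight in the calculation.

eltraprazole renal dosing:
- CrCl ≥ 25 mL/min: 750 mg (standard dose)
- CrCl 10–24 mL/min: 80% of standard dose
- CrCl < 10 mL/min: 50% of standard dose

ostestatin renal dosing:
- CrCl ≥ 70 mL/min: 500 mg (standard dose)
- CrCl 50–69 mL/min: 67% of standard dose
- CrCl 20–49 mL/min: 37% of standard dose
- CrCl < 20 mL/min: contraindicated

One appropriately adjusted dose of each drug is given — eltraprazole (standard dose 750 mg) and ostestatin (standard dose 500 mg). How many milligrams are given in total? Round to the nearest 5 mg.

CrCl = (140 − 86) × 108.7 / (72 × 2.1) × 0.85 = 5869.8 / 151.20 × 0.85 ≈ 33.0 mL/min
CrCl ≈ 33 mL/min.
eltraprazole: ≥ 25 mL/min → 100% of 750 mg = 750 mg.
ostestatin: 20–49 mL/min → 37% of 500 mg = 185 mg.
Total = 750 + 185 = 935 mg.

935 mg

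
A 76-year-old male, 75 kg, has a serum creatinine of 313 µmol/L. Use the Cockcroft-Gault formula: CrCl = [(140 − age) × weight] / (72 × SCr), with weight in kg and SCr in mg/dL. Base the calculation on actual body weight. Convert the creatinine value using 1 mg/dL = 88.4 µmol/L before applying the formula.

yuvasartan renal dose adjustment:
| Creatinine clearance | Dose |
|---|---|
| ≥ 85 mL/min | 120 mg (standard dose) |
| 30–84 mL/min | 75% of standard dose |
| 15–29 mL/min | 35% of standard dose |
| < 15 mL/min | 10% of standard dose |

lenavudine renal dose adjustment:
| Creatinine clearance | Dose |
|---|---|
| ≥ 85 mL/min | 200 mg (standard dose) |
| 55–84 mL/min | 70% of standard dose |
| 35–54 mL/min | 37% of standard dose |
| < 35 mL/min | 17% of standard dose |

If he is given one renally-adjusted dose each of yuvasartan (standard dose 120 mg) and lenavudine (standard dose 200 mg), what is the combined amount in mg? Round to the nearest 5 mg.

75 mg

SCr = 313 / 88.4 = 3.541 mg/dL
CrCl = (140 − 76) × 75 / (72 × 3.541) = 4800.0 / 254.95 ≈ 18.8 mL/min
CrCl ≈ 19 mL/min.
yuvasartan: 15–29 mL/min → 35% of 120 mg = 42 mg.
lenavudine: < 35 mL/min → 17% of 200 mg = 34 mg.
Total = 42 + 34 = 76 mg.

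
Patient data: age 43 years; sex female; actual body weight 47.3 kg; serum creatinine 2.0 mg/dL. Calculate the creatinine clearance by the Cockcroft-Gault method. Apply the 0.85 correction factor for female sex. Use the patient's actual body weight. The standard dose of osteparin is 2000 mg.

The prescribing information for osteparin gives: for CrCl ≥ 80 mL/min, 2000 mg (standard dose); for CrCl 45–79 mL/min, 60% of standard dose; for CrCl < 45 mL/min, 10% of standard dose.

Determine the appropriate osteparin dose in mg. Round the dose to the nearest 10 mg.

200 mg

CrCl = (140 − 43) × 47.3 / (72 × 2) × 0.85 = 4588.1 / 144.00 × 0.85 ≈ 27.1 mL/min
CrCl ≈ 27 mL/min → bracket < 45 mL/min.
10% of 2000 mg = 200 mg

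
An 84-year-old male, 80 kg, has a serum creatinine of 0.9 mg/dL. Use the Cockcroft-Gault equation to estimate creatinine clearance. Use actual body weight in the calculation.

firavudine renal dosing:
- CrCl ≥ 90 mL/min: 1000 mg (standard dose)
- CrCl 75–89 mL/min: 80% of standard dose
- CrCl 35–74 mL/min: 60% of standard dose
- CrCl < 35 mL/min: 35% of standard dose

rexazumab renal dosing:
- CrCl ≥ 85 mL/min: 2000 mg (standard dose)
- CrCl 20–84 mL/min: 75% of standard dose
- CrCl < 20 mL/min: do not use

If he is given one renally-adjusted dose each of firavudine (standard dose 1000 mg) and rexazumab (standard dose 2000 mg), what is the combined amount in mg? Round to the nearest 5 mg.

2100 mg

CrCl = (140 − 84) × 80 / (72 × 0.9) = 4480.0 / 64.80 ≈ 69.1 mL/min
CrCl ≈ 69 mL/min.
firavudine: 35–74 mL/min → 60% of 1000 mg = 600 mg.
rexazumab: 20–84 mL/min → 75% of 2000 mg = 1500 mg.
Total = 600 + 1500 = 2100 mg.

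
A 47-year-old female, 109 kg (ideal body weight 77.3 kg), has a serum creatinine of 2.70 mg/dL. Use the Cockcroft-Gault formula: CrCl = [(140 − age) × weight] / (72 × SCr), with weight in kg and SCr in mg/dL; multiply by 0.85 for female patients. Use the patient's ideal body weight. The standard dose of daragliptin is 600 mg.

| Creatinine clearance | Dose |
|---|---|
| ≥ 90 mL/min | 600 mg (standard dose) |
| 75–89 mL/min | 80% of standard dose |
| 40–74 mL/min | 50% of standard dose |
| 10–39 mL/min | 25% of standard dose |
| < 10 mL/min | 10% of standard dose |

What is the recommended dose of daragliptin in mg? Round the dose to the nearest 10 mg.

CrCl = (140 − 47) × 77.3 / (72 × 2.7) × 0.85 = 7188.9 / 194.40 × 0.85 ≈ 31.4 mL/min
CrCl ≈ 31 mL/min → bracket 10–39 mL/min.
25% of 600 mg = 150 mg

150 mg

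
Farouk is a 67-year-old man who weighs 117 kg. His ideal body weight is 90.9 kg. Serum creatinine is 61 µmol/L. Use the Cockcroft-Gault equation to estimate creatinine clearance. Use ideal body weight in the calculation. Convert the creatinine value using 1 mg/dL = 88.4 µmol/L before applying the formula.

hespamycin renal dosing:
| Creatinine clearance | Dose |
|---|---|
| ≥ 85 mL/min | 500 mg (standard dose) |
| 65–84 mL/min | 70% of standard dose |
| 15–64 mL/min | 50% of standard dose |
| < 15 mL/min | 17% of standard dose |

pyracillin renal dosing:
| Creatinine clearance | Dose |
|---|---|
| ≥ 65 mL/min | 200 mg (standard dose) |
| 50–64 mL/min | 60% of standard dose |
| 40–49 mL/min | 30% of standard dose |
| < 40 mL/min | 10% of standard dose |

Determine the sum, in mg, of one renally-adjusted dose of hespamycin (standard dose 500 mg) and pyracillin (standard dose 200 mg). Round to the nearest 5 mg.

SCr = 61 / 88.4 = 0.69 mg/dL
CrCl = (140 − 67) × 90.9 / (72 × 0.69) = 6635.7 / 49.68 ≈ 133.6 mL/min
CrCl ≈ 134 mL/min.
hespamycin: ≥ 85 mL/min → 100% of 500 mg = 500 mg.
pyracillin: ≥ 65 mL/min → 100% of 200 mg = 200 mg.
Total = 500 + 200 = 700 mg.

700 mg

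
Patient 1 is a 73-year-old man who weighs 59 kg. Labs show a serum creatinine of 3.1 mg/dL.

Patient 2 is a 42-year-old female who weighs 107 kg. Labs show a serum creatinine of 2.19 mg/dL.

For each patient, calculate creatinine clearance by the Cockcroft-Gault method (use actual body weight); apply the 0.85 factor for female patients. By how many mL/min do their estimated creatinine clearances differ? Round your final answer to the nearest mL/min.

Patient 1: CrCl = (140 − 73) × 59 / (72 × 3.1) = 3953.0 / 223.20 ≈ 17.7 mL/min
Patient 2: CrCl = (140 − 42) × 107 / (72 × 2.19) × 0.85 = 10486.0 / 157.68 × 0.85 ≈ 56.5 mL/min
|17.7 − 56.5| = 38.8 mL/min

39 mL/min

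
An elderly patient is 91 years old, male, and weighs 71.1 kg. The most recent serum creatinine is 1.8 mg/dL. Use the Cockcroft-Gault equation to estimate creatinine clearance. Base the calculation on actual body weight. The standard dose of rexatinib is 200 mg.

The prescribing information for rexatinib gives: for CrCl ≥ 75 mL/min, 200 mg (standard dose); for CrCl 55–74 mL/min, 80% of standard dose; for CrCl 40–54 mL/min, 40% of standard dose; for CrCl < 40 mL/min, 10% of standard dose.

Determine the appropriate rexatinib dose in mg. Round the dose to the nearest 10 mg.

CrCl = (140 − 91) × 71.1 / (72 × 1.8) = 3483.9 / 129.60 ≈ 26.9 mL/min
CrCl ≈ 27 mL/min → bracket < 40 mL/min.
10% of 200 mg = 20 mg

20 mg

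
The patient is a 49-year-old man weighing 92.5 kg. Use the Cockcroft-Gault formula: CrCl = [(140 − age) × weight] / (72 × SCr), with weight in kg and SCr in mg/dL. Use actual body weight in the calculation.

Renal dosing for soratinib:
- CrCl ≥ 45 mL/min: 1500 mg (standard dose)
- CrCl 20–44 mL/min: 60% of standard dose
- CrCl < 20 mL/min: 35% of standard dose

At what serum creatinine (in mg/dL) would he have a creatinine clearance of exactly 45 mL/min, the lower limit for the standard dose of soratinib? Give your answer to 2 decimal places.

2.60 mg/dL

Standard dose requires CrCl ≥ 45 mL/min.
Set (140 − 49) × 92.5 / (72 × SCr) = 45
SCr = (140 − 49) × 92.5 / (72 × 45) = 2.598 mg/dL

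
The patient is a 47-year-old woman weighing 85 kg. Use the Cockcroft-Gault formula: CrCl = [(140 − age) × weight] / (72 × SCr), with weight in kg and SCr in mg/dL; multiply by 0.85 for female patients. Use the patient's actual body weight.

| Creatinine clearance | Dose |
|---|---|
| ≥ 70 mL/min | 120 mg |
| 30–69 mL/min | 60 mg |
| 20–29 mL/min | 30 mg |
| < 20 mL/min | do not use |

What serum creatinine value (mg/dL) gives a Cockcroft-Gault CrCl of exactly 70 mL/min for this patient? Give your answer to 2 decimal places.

Standard dose requires CrCl ≥ 70 mL/min.
Set (140 − 47) × 85 × 0.85 / (72 × SCr) = 70
SCr = (140 − 47) × 85 × 0.85 / (72 × 70) = 1.333 mg/dL

1.33 mg/dL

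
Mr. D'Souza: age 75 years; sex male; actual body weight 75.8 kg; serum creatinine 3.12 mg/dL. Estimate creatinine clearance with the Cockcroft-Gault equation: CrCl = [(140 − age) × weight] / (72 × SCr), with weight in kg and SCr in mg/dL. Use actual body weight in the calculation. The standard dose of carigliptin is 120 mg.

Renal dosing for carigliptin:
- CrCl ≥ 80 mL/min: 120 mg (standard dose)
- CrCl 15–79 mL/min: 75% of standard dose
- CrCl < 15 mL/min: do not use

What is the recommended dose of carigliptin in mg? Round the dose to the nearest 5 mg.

90 mg

CrCl = (140 − 75) × 75.8 / (72 × 3.12) = 4927.0 / 224.64 ≈ 21.9 mL/min
CrCl ≈ 22 mL/min → bracket 15–79 mL/min.
75% of 120 mg = 90 mg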